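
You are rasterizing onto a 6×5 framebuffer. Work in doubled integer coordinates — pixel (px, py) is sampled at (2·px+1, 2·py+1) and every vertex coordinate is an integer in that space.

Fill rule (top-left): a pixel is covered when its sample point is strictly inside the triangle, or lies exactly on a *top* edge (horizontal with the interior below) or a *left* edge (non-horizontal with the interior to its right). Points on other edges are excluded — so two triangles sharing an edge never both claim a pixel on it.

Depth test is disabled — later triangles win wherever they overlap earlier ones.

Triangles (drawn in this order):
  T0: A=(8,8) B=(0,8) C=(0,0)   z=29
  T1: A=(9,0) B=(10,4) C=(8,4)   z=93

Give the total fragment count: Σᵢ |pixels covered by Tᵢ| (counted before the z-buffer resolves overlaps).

T0:
  2·area = 64
  edge (8, 8)→(0, 8): d=(-8,0) right/bottom  bias=-1
  edge (0, 8)→(0, 0): d=(0,-8) top-left  bias=+0
  edge (0, 0)→(8, 8): d=(8,8) right/bottom  bias=-1
    (0,0)@(1, 1): e=[56,8,0] → ·  [on edge]
    (0,1)@(1, 3): e=[40,8,16] → █
    (1,1)@(3, 3): e=[40,24,0] → ·  [on edge]
    (0,2)@(1, 5): e=[24,8,32] → █
    (1,2)@(3, 5): e=[24,24,16] → █
    (2,2)@(5, 5): e=[24,40,0] → ·  [on edge]
    (0,3)@(1, 7): e=[8,8,48] → █
    (2,3)@(5, 7): e=[8,40,16] → █
    (3,3)@(7, 7): e=[8,56,0] → ·  [on edge]
    (0,4)@(1, 9): e=[-8,8,64] → ·
    (1,4)@(3, 9): e=[-8,24,48] → ·
    (2,4)@(5, 9): e=[-8,40,32] → ·
    (4,4)@(9, 9): e=[-8,72,0] → ·  [on edge]
  covered (6 px):
    · · · · · ·
    █ · · · · ·
    █ █ · · · ·
    █ █ █ · · ·
    · · · · · ·
T1:
  2·area = 8
  edge (9, 0)→(10, 4): d=(1,4) right/bottom  bias=-1
  edge (10, 4)→(8, 4): d=(-2,0) right/bottom  bias=-1
  edge (8, 4)→(9, 0): d=(1,-4) top-left  bias=+0
    (4,0)@(9, 1): e=[1,6,1] → █
    (5,0)@(11, 1): e=[-7,6,9] → ·
    (4,1)@(9, 3): e=[3,2,3] → █
    (5,1)@(11, 3): e=[-5,2,11] → ·
    (4,2)@(9, 5): e=[5,-2,5] → ·
  covered (2 px):
    · · · · █ ·
    · · · · █ ·
    · · · · · ·
    · · · · · ·
    · · · · · ·

Result: 8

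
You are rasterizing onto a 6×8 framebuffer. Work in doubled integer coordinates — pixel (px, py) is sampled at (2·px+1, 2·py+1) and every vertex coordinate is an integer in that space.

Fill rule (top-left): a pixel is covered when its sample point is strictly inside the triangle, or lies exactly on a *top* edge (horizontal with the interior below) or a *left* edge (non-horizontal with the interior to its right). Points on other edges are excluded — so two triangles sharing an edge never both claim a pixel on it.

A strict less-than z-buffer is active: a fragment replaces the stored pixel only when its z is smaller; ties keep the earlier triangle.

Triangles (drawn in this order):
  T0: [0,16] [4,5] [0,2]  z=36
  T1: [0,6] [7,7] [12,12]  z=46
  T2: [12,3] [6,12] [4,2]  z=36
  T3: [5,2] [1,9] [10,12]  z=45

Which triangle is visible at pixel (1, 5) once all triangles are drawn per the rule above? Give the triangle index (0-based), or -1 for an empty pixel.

T0:
  2·area = 56  (B↔C swapped to make it positive)
  edge (0, 16)→(0, 2): d=(0,-14) top-left  bias=+0
  edge (0, 2)→(4, 5): d=(4,3) right/bottom  bias=-1
  edge (4, 5)→(0, 16): d=(-4,11) right/bottom  bias=-1
    (0,1)@(1, 3): e=[14,1,41] → █
    (1,1)@(3, 3): e=[42,-5,19] → ·
    (0,2)@(1, 5): e=[14,9,33] → █
    (1,2)@(3, 5): e=[42,3,11] → █
    (2,2)@(5, 5): e=[70,-3,-11] → ·
    (0,3)@(1, 7): e=[14,17,25] → █
    (2,3)@(5, 7): e=[70,5,-19] → ·
    (0,4)@(1, 9): e=[14,25,17] → █
    (1,4)@(3, 9): e=[42,19,-5] → ·
    (0,5)@(1, 11): e=[14,33,9] → █
    (1,5)@(3, 11): e=[42,27,-13] → ·
    (0,6)@(1, 13): e=[14,41,1] → █
  covered (8 px):
    · · · · · ·
    █ · · · · ·
    █ █ · · · ·
    █ █ · · · ·
    █ · · · · ·
    █ · · · · ·
    █ · · · · ·
    · · · · · ·
T1:
  2·area = 30
  edge (0, 6)→(7, 7): d=(7,1) right/bottom  bias=-1
  edge (7, 7)→(12, 12): d=(5,5) right/bottom  bias=-1
  edge (12, 12)→(0, 6): d=(-12,-6) top-left  bias=+0
    (0,0)@(1, 1): e=[-36,0,66] → ·  [on edge]
    (1,1)@(3, 3): e=[-24,0,54] → ·  [on edge]
    (2,2)@(5, 5): e=[-12,0,42] → ·  [on edge]
    (1,3)@(3, 7): e=[4,20,6] → █
    (2,3)@(5, 7): e=[2,10,18] → █
    (3,3)@(7, 7): e=[0,0,30] → ·  [on edge]
    (1,4)@(3, 9): e=[18,30,-18] → ·
    (2,4)@(5, 9): e=[16,20,-6] → ·
    (3,4)@(7, 9): e=[14,10,6] → █
    (4,4)@(9, 9): e=[12,0,18] → ·  [on edge]
    (3,5)@(7, 11): e=[28,20,-18] → ·
    (5,5)@(11, 11): e=[24,0,6] → ·  [on edge]
  covered (3 px):
    · · · · · ·
    · · · · · ·
    · · · · · ·
    · █ █ · · ·
    · · · █ · ·
    · · · · · ·
    · · · · · ·
    · · · · · ·
T2:
  2·area = 78
  edge (12, 3)→(6, 12): d=(-6,9) right/bottom  bias=-1
  edge (6, 12)→(4, 2): d=(-2,-10) top-left  bias=+0
  edge (4, 2)→(12, 3): d=(8,1) right/bottom  bias=-1
    (2,1)@(5, 3): e=[63,8,7] → █
    (3,1)@(7, 3): e=[45,28,5] → █
    (4,1)@(9, 3): e=[27,48,3] → █
    (5,1)@(11, 3): e=[9,68,1] → █
    (2,2)@(5, 5): e=[51,4,23] → █
    (5,2)@(11, 5): e=[-3,64,17] → ·
    (2,3)@(5, 7): e=[39,0,39] → █  [on edge]
    (5,3)@(11, 7): e=[-15,60,33] → ·
    (2,4)@(5, 9): e=[27,-4,55] → ·
    (3,4)@(7, 9): e=[9,16,53] → █
    (4,4)@(9, 9): e=[-9,36,51] → ·
    (3,5)@(7, 11): e=[-3,12,69] → ·
  covered (11 px):
    · · · · · ·
    · · █ █ █ █
    · · █ █ █ ·
    · · █ █ █ ·
    · · · █ · ·
    · · · · · ·
    · · · · · ·
    · · · · · ·
T3:
  2·area = 75  (B↔C swapped to make it positive)
  edge (5, 2)→(10, 12): d=(5,10) right/bottom  bias=-1
  edge (10, 12)→(1, 9): d=(-9,-3) top-left  bias=+0
  edge (1, 9)→(5, 2): d=(4,-7) top-left  bias=+0
    (2,1)@(5, 3): e=[5,66,4] → █
    (3,1)@(7, 3): e=[-15,72,18] → ·
    (2,2)@(5, 5): e=[15,48,12] → █
    (3,2)@(7, 5): e=[-5,54,26] → ·
    (1,3)@(3, 7): e=[45,24,6] → █
    (3,3)@(7, 7): e=[5,36,34] → █
    (4,3)@(9, 7): e=[-15,42,48] → ·
    (0,4)@(1, 9): e=[75,0,0] → █  [on edge]
    (4,4)@(9, 9): e=[-5,24,56] → ·
    (0,5)@(1, 11): e=[85,-18,8] → ·
    (1,5)@(3, 11): e=[65,-12,22] → ·
    (2,5)@(5, 11): e=[45,-6,36] → ·
    (3,5)@(7, 11): e=[25,0,50] → █  [on edge]
  covered (11 px):
    · · · · · ·
    · · █ · · ·
    · · █ · · ·
    · █ █ █ · ·
    █ █ █ █ · ·
    · · · █ █ ·
    · · · · · ·
    · · · · · ·

Z-buffer (winner per pixel, '.' = empty):
  . . . . . .
  0 . 2 2 2 2
  0 0 2 2 2 .
  0 0 2 2 2 .
  0 3 3 2 . .
  0 . . 3 3 .
  0 . . . . .
  . . . . . .

Result: -1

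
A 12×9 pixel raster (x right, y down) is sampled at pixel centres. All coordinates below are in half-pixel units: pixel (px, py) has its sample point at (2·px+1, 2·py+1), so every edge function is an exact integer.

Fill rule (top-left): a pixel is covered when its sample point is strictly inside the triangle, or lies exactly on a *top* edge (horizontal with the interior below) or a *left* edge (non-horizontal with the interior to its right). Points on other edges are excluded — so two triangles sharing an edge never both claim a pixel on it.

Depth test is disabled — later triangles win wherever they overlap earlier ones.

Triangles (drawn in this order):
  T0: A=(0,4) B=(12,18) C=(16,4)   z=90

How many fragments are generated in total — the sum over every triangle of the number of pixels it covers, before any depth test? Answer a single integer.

T0:
  2·area = 224  (B↔C swapped to make it positive)
  edge (0, 4)→(16, 4): d=(16,0) top-left  bias=+0
  edge (16, 4)→(12, 18): d=(-4,14) right/bottom  bias=-1
  edge (12, 18)→(0, 4): d=(-12,-14) top-left  bias=+0
    (0,2)@(1, 5): e=[16,206,2] → X
    (1,2)@(3, 5): e=[16,178,30] → X
    (2,2)@(5, 5): e=[16,150,58] → X
    (3,2)@(7, 5): e=[16,122,86] → X
    (4,2)@(9, 5): e=[16,94,114] → X
    (5,2)@(11, 5): e=[16,66,142] → X
    (6,2)@(13, 5): e=[16,38,170] → X
    (7,2)@(15, 5): e=[16,10,198] → X
    (8,2)@(17, 5): e=[16,-18,226] → .
    (0,3)@(1, 7): e=[48,198,-22] → .
    (1,3)@(3, 7): e=[48,170,6] → X
    (8,3)@(17, 7): e=[48,-26,202] → .
  covered (28 px):
    . . . . . . . . . . . .
    . . . . . . . . . . . .
    X X X X X X X X . . . .
    . X X X X X X X . . . .
    . . X X X X X . . . . .
    . . . X X X X . . . . .
    . . . . X X X . . . . .
    . . . . . X . . . . . .
    . . . . . . . . . . . .

Final: 28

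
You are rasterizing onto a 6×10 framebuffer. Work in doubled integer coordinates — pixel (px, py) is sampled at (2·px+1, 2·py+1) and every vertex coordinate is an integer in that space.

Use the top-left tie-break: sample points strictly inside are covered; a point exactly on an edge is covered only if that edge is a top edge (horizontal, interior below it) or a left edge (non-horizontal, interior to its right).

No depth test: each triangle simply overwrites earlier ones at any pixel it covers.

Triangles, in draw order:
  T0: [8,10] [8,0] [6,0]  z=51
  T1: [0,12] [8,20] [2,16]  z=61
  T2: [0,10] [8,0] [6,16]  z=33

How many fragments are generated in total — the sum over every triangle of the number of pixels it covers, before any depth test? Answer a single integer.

T0:
  2·area = 20  (B↔C swapped to make it positive)
  edge (8, 10)→(6, 0): d=(-2,-10) top-left  bias=+0
  edge (6, 0)→(8, 0): d=(2,0) top-left  bias=+0
  edge (8, 0)→(8, 10): d=(0,10) right/bottom  bias=-1
    (3,0)@(7, 1): e=[8,2,10] → #
    (4,0)@(9, 1): e=[28,2,-10] → ·
    (3,1)@(7, 3): e=[4,6,10] → #
    (4,1)@(9, 3): e=[24,6,-10] → ·
    (3,2)@(7, 5): e=[0,10,10] → #  [on edge]
    (4,2)@(9, 5): e=[20,10,-10] → ·
    (3,3)@(7, 7): e=[-4,14,10] → ·
    (4,7)@(9, 15): e=[0,30,-10] → ·  [on edge]
  covered (3 px):
    · · · # · ·
    · · · # · ·
    · · · # · ·
    · · · · · ·
    · · · · · ·
    · · · · · ·
    · · · · · ·
    · · · · · ·
    · · · · · ·
    · · · · · ·
T1:
  2·area = 16
  edge (0, 12)→(8, 20): d=(8,8) right/bottom  bias=-1
  edge (8, 20)→(2, 16): d=(-6,-4) top-left  bias=+0
  edge (2, 16)→(0, 12): d=(-2,-4) top-left  bias=+0
    (0,6)@(1, 13): e=[0,14,2] → ·  [on edge]
    (1,7)@(3, 15): e=[0,10,6] → ·  [on edge]
    (2,8)@(5, 17): e=[0,6,10] → ·  [on edge]
    (3,9)@(7, 19): e=[0,2,14] → ·  [on edge]
  covered (0 px):
    · · · · · ·
    · · · · · ·
    · · · · · ·
    · · · · · ·
    · · · · · ·
    · · · · · ·
    · · · · · ·
    · · · · · ·
    · · · · · ·
    · · · · · ·
T2:
  2·area = 108
  edge (0, 10)→(8, 0): d=(8,-10) top-left  bias=+0
  edge (8, 0)→(6, 16): d=(-2,16) right/bottom  bias=-1
  edge (6, 16)→(0, 10): d=(-6,-6) top-left  bias=+0
    (3,1)@(7, 3): e=[14,10,84] → #
    (4,1)@(9, 3): e=[34,-22,96] → ·
    (2,2)@(5, 5): e=[10,38,60] → #
    (4,2)@(9, 5): e=[50,-26,84] → ·
    (1,3)@(3, 7): e=[6,66,36] → #
    (4,3)@(9, 7): e=[66,-30,72] → ·
    (0,4)@(1, 9): e=[2,94,12] → #
    (3,4)@(7, 9): e=[62,-2,48] → ·
    (0,5)@(1, 11): e=[18,90,0] → #  [on edge]
    (3,5)@(7, 11): e=[78,-6,36] → ·
    (0,6)@(1, 13): e=[34,86,-12] → ·
    (1,6)@(3, 13): e=[54,54,0] → #  [on edge]
    (2,7)@(5, 15): e=[90,18,0] → #  [on edge]
    (3,8)@(7, 17): e=[126,-18,0] → ·  [on edge]
    (4,9)@(9, 19): e=[162,-54,0] → ·  [on edge]
  covered (15 px):
    · · · · · ·
    · · · # · ·
    · · # # · ·
    · # # # · ·
    # # # · · ·
    # # # · · ·
    · # # · · ·
    · · # · · ·
    · · · · · ·
    · · · · · ·

Result: 18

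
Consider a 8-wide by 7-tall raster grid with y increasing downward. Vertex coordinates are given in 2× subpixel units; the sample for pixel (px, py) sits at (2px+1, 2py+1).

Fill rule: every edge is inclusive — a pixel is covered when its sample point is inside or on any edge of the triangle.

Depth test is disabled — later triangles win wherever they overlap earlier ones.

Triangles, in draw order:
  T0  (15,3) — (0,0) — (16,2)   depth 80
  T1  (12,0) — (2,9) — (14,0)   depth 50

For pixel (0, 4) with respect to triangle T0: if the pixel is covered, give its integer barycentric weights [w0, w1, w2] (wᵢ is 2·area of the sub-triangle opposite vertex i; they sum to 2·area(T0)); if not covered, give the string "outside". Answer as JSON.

T0:
  2·area = 18
  edge (15, 3)→(0, 0): d=(-15,-3) inclusive
  edge (0, 0)→(16, 2): d=(16,2) inclusive
  edge (16, 2)→(15, 3): d=(-1,1) inclusive
    (2,0)@(5, 1): e=[0,6,12] → X  [on edge]
    (3,0)@(7, 1): e=[6,2,10] → X
    (4,0)@(9, 1): e=[12,-2,8] → .
    (2,1)@(5, 3): e=[-30,38,10] → .
    (3,1)@(7, 3): e=[-24,34,8] → .
    (7,1)@(15, 3): e=[0,18,0] → X  [on edge]
    (6,2)@(13, 5): e=[-36,54,0] → .  [on edge]
    (7,2)@(15, 5): e=[-30,50,-2] → .
    (5,3)@(11, 7): e=[-72,90,0] → .  [on edge]
    (4,4)@(9, 9): e=[-108,126,0] → .  [on edge]
    (3,5)@(7, 11): e=[-144,162,0] → .  [on edge]
    (2,6)@(5, 13): e=[-180,198,0] → .  [on edge]
  covered (3 px):
    . . X X . . . .
    . . . . . . . X
    . . . . . . . .
    . . . . . . . .
    . . . . . . . .
    . . . . . . . .
    . . . . . . . .
T1:
  2·area = 18  (B↔C swapped to make it positive)
  edge (12, 0)→(14, 0): d=(2,0) inclusive
  edge (14, 0)→(2, 9): d=(-12,9) inclusive
  edge (2, 9)→(12, 0): d=(10,-9) inclusive
    (5,0)@(11, 1): e=[2,15,1] → X
    (6,0)@(13, 1): e=[2,-3,19] → .
    (4,1)@(9, 3): e=[6,9,3] → X
    (5,1)@(11, 3): e=[6,-9,21] → .
    (3,2)@(7, 5): e=[10,3,5] → X
    (4,2)@(9, 5): e=[10,-15,23] → .
    (3,3)@(7, 7): e=[14,-21,25] → .
  covered (3 px):
    . . . . . X . .
    . . . . X . . .
    . . . X . . . .
    . . . . . . . .
    . . . . . . . .
    . . . . . . . .
    . . . . . . . .

Final: "outside"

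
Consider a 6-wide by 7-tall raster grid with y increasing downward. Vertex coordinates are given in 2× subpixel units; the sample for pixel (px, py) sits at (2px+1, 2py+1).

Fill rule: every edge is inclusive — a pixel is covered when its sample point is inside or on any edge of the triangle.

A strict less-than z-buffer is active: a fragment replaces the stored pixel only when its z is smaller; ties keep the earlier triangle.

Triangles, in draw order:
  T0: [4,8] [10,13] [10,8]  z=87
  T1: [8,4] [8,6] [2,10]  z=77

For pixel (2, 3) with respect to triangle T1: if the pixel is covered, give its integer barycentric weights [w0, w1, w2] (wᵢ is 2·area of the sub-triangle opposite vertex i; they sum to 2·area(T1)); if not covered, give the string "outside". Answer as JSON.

T0:
  2·area = 30  (B↔C swapped to make it positive)
  edge (4, 8)→(10, 8): d=(6,0) inclusive
  edge (10, 8)→(10, 13): d=(0,5) inclusive
  edge (10, 13)→(4, 8): d=(-6,-5) inclusive
    (3,4)@(7, 9): e=[6,15,9] → X
    (4,4)@(9, 9): e=[6,5,19] → X
    (5,4)@(11, 9): e=[6,-5,29] → .
    (3,5)@(7, 11): e=[18,15,-3] → .
    (4,5)@(9, 11): e=[18,5,7] → X
    (5,5)@(11, 11): e=[18,-5,17] → .
    (4,6)@(9, 13): e=[30,5,-5] → .
  covered (3 px):
    . . . . . .
    . . . . . .
    . . . . . .
    . . . . . .
    . . . X X .
    . . . . X .
    . . . . . .
T1:
  2·area = 12
  edge (8, 4)→(8, 6): d=(0,2) inclusive
  edge (8, 6)→(2, 10): d=(-6,4) inclusive
  edge (2, 10)→(8, 4): d=(6,-6) inclusive
    (5,0)@(11, 1): e=[-6,18,0] → .  [on edge]
    (4,1)@(9, 3): e=[-2,14,0] → .  [on edge]
    (3,2)@(7, 5): e=[2,10,0] → X  [on edge]
    (4,2)@(9, 5): e=[-2,2,12] → .
    (2,3)@(5, 7): e=[6,6,0] → X  [on edge]
    (3,3)@(7, 7): e=[2,-2,12] → .
    (1,4)@(3, 9): e=[10,2,0] → X  [on edge]
    (2,4)@(5, 9): e=[6,-6,12] → .
    (0,5)@(1, 11): e=[14,-2,0] → .  [on edge]
    (1,5)@(3, 11): e=[10,-10,12] → .
  covered (3 px):
    . . . . . .
    . . . . . .
    . . . X . .
    . . X . . .
    . X . . . .
    . . . . . .
    . . . . . .

Answer: [6,0,6]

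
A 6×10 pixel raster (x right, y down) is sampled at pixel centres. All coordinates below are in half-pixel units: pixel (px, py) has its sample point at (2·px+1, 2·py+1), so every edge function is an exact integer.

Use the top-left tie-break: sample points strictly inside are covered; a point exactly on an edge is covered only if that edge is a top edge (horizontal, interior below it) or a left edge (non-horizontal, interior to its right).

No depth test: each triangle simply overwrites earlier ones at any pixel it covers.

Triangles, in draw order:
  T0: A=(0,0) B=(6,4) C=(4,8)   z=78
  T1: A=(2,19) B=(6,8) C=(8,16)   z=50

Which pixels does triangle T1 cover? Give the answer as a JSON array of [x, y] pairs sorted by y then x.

T0:
  2·area = 32
  edge (0, 0)→(6, 4): d=(6,4) right/bottom  bias=-1
  edge (6, 4)→(4, 8): d=(-2,4) right/bottom  bias=-1
  edge (4, 8)→(0, 0): d=(-4,-8) top-left  bias=+0
    (0,0)@(1, 1): e=[2,26,4] → █
    (1,0)@(3, 1): e=[-6,18,20] → ·
    (0,1)@(1, 3): e=[14,22,-4] → ·
    (1,1)@(3, 3): e=[6,14,12] → █
    (2,1)@(5, 3): e=[-2,6,28] → ·
    (1,2)@(3, 5): e=[18,10,4] → █
    (2,2)@(5, 5): e=[10,2,20] → █
    (3,2)@(7, 5): e=[2,-6,36] → ·
    (1,3)@(3, 7): e=[30,6,-4] → ·
    (2,3)@(5, 7): e=[22,-2,12] → ·
  covered (4 px):
    █ · · · · ·
    · █ · · · ·
    · █ █ · · ·
    · · · · · ·
    · · · · · ·
    · · · · · ·
    · · · · · ·
    · · · · · ·
    · · · · · ·
    · · · · · ·
T1:
  2·area = 54
  edge (2, 19)→(6, 8): d=(4,-11) top-left  bias=+0
  edge (6, 8)→(8, 16): d=(2,8) right/bottom  bias=-1
  edge (8, 16)→(2, 19): d=(-6,3) right/bottom  bias=-1
    (2,5)@(5, 11): e=[1,14,39] → █
    (3,5)@(7, 11): e=[23,-2,33] → ·
    (2,6)@(5, 13): e=[9,18,27] → █
    (3,6)@(7, 13): e=[31,2,21] → █
    (4,6)@(9, 13): e=[53,-14,15] → ·
    (2,7)@(5, 15): e=[17,22,15] → █
    (4,7)@(9, 15): e=[61,-10,3] → ·
    (1,8)@(3, 17): e=[3,42,9] → █
    (3,8)@(7, 17): e=[47,10,-3] → ·
    (1,9)@(3, 19): e=[11,46,-3] → ·
    (2,9)@(5, 19): e=[33,30,-9] → ·
  covered (7 px):
    · · · · · ·
    · · · · · ·
    · · · · · ·
    · · · · · ·
    · · · · · ·
    · · █ · · ·
    · · █ █ · ·
    · · █ █ · ·
    · █ █ · · ·
    · · · · · ·

Result: [[2,5],[2,6],[3,6],[2,7],[3,7],[1,8],[2,8]]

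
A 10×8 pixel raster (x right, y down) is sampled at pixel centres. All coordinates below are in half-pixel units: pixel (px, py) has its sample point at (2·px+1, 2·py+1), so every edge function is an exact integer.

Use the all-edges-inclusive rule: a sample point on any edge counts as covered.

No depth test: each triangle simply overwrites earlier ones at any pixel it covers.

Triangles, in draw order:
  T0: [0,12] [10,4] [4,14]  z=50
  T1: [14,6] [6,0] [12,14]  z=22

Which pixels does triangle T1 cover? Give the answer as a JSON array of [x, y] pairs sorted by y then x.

T0:
  2·area = 52
  edge (0, 12)→(10, 4): d=(10,-8) inclusive
  edge (10, 4)→(4, 14): d=(-6,10) inclusive
  edge (4, 14)→(0, 12): d=(-4,-2) inclusive
    (4,2)@(9, 5): e=[2,4,46] → #
    (5,2)@(11, 5): e=[18,-16,50] → ·
    (3,3)@(7, 7): e=[6,12,34] → #
    (4,3)@(9, 7): e=[22,-8,38] → ·
    (2,4)@(5, 9): e=[10,20,22] → #
    (3,4)@(7, 9): e=[26,0,26] → #  [on edge]
    (4,4)@(9, 9): e=[42,-20,30] → ·
    (1,5)@(3, 11): e=[14,28,10] → #
    (3,5)@(7, 11): e=[46,-12,18] → ·
    (1,6)@(3, 13): e=[34,16,2] → #
    (2,6)@(5, 13): e=[50,-4,6] → ·
    (1,7)@(3, 15): e=[54,4,-6] → ·
  covered (7 px):
    · · · · · · · · · ·
    · · · · · · · · · ·
    · · · · # · · · · ·
    · · · # · · · · · ·
    · · # # · · · · · ·
    · # # · · · · · · ·
    · # · · · · · · · ·
    · · · · · · · · · ·
T1:
  2·area = 76  (B↔C swapped to make it positive)
  edge (14, 6)→(12, 14): d=(-2,8) inclusive
  edge (12, 14)→(6, 0): d=(-6,-14) inclusive
  edge (6, 0)→(14, 6): d=(8,6) inclusive
    (3,0)@(7, 1): e=[66,8,2] → #
    (4,0)@(9, 1): e=[50,36,-10] → ·
    (3,1)@(7, 3): e=[62,-4,18] → ·
    (4,1)@(9, 3): e=[46,24,6] → #
    (5,1)@(11, 3): e=[30,52,-6] → ·
    (4,2)@(9, 5): e=[42,12,22] → #
    (5,2)@(11, 5): e=[26,40,10] → #
    (6,2)@(13, 5): e=[10,68,-2] → ·
    (4,3)@(9, 7): e=[38,0,38] → #  [on edge]
    (6,3)@(13, 7): e=[6,56,14] → #
    (7,3)@(15, 7): e=[-10,84,2] → ·
    (4,4)@(9, 9): e=[34,-12,54] → ·
  covered (10 px):
    · · · # · · · · · ·
    · · · · # · · · · ·
    · · · · # # · · · ·
    · · · · # # # · · ·
    · · · · · # # · · ·
    · · · · · # · · · ·
    · · · · · · · · · ·
    · · · · · · · · · ·

Answer: [[3,0],[4,1],[4,2],[5,2],[4,3],[5,3],[6,3],[5,4],[6,4],[5,5]]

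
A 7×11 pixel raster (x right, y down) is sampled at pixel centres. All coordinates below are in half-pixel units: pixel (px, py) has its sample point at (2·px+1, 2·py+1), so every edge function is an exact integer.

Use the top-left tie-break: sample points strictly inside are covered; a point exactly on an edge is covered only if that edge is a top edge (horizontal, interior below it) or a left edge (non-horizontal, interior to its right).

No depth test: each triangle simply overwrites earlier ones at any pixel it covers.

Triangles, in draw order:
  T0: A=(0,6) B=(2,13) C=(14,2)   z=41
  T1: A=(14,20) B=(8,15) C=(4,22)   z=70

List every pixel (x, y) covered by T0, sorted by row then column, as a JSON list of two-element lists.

T0:
  2·area = 106  (B↔C swapped to make it positive)
  edge (0, 6)→(14, 2): d=(14,-4) top-left  bias=+0
  edge (14, 2)→(2, 13): d=(-12,11) right/bottom  bias=-1
  edge (2, 13)→(0, 6): d=(-2,-7) top-left  bias=+0
    (5,1)@(11, 3): e=[2,21,83] → X
    (6,1)@(13, 3): e=[10,-1,97] → .
    (2,2)@(5, 5): e=[6,63,37] → X
    (3,2)@(7, 5): e=[14,41,51] → X
    (4,2)@(9, 5): e=[22,19,65] → X
    (5,2)@(11, 5): e=[30,-3,79] → .
    (0,3)@(1, 7): e=[18,83,5] → X
    (1,3)@(3, 7): e=[26,61,19] → X
    (4,3)@(9, 7): e=[50,-5,61] → .
    (0,4)@(1, 9): e=[46,59,1] → X
    (3,4)@(7, 9): e=[70,-7,43] → .
    (0,5)@(1, 11): e=[74,35,-3] → .
  covered (12 px):
    . . . . . . .
    . . . . . X .
    . . X X X . .
    X X X X . . .
    X X X . . . .
    . X . . . . .
    . . . . . . .
    . . . . . . .
    . . . . . . .
    . . . . . . .
    . . . . . . .
T1:
  2·area = 62  (B↔C swapped to make it positive)
  edge (14, 20)→(4, 22): d=(-10,2) right/bottom  bias=-1
  edge (4, 22)→(8, 15): d=(4,-7) top-left  bias=+0
  edge (8, 15)→(14, 20): d=(6,5) right/bottom  bias=-1
    (3,8)@(7, 17): e=[44,1,17] → X
    (4,8)@(9, 17): e=[40,15,7] → X
    (5,8)@(11, 17): e=[36,29,-3] → .
    (3,9)@(7, 19): e=[24,9,29] → X
    (5,9)@(11, 19): e=[16,37,9] → X
    (6,9)@(13, 19): e=[12,51,-1] → .
    (2,10)@(5, 21): e=[8,3,51] → X
    (4,10)@(9, 21): e=[0,31,31] → .  [on edge]
    (5,10)@(11, 21): e=[-4,45,21] → .
  covered (7 px):
    . . . . . . .
    . . . . . . .
    . . . . . . .
    . . . . . . .
    . . . . . . .
    . . . . . . .
    . . . . . . .
    . . . . . . .
    . . . X X . .
    . . . X X X .
    . . X X . . .

Answer: [[5,1],[2,2],[3,2],[4,2],[0,3],[1,3],[2,3],[3,3],[0,4],[1,4],[2,4],[1,5]]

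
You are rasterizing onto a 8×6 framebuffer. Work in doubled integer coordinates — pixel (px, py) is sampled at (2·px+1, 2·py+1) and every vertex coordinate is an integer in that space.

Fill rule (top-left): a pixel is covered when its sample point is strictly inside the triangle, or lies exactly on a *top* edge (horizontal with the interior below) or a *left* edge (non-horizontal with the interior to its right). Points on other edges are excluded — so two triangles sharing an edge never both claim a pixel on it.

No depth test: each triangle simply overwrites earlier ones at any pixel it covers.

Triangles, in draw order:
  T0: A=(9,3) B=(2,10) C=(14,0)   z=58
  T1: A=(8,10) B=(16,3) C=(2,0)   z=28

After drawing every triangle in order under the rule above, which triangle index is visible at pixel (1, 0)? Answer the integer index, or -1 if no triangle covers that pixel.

T0:
  2·area = 14  (B↔C swapped to make it positive)
  edge (9, 3)→(14, 0): d=(5,-3) top-left  bias=+0
  edge (14, 0)→(2, 10): d=(-12,10) right/bottom  bias=-1
  edge (2, 10)→(9, 3): d=(7,-7) top-left  bias=+0
    (5,0)@(11, 1): e=[-4,18,0] → ·  [on edge]
    (4,1)@(9, 3): e=[0,14,0] → #  [on edge]
    (5,1)@(11, 3): e=[6,-6,14] → ·
    (3,2)@(7, 5): e=[4,10,0] → #  [on edge]
    (4,2)@(9, 5): e=[10,-10,14] → ·
    (2,3)@(5, 7): e=[8,6,0] → #  [on edge]
    (3,3)@(7, 7): e=[14,-14,14] → ·
    (1,4)@(3, 9): e=[12,2,0] → #  [on edge]
    (2,4)@(5, 9): e=[18,-18,14] → ·
    (0,5)@(1, 11): e=[16,-2,0] → ·  [on edge]
    (1,5)@(3, 11): e=[22,-22,14] → ·
  covered (4 px):
    · · · · · · · ·
    · · · · # · · ·
    · · · # · · · ·
    · · # · · · · ·
    · # · · · · · ·
    · · · · · · · ·
T1:
  2·area = 122  (B↔C swapped to make it positive)
  edge (8, 10)→(2, 0): d=(-6,-10) top-left  bias=+0
  edge (2, 0)→(16, 3): d=(14,3) right/bottom  bias=-1
  edge (16, 3)→(8, 10): d=(-8,7) right/bottom  bias=-1
    (1,0)@(3, 1): e=[4,11,107] → #
    (2,0)@(5, 1): e=[24,5,93] → #
    (3,0)@(7, 1): e=[44,-1,79] → ·
    (1,1)@(3, 3): e=[-8,39,91] → ·
    (2,1)@(5, 3): e=[12,33,77] → #
    (3,1)@(7, 3): e=[32,27,63] → #
    (4,1)@(9, 3): e=[52,21,49] → #
    (5,1)@(11, 3): e=[72,15,35] → #
    (6,1)@(13, 3): e=[92,9,21] → #
    (7,1)@(15, 3): e=[112,3,7] → #
    (2,2)@(5, 5): e=[0,61,61] → #  [on edge]
    (7,2)@(15, 5): e=[100,31,-9] → ·
  covered (17 px):
    · # # · · · · ·
    · · # # # # # #
    · · # # # # # ·
    · · · # # # · ·
    · · · · # · · ·
    · · · · · · · ·

Z-buffer (winner per pixel, '.' = empty):
  . 1 1 . . . . .
  . . 1 1 1 1 1 1
  . . 1 1 1 1 1 .
  . . 0 1 1 1 . .
  . 0 . . 1 . . .
  . . . . . . . .

Final: 1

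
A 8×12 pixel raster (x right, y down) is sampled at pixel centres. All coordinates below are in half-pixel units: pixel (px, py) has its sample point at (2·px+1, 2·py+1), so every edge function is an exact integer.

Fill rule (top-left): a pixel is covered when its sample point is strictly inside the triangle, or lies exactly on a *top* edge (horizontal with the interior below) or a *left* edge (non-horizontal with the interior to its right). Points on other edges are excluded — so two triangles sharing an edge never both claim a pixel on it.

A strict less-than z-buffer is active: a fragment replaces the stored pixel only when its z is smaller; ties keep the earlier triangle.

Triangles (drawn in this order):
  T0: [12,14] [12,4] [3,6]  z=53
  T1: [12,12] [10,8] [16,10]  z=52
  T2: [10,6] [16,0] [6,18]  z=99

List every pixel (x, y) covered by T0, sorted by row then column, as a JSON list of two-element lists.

T0:
  2·area = 90  (B↔C swapped to make it positive)
  edge (12, 14)→(3, 6): d=(-9,-8) top-left  bias=+0
  edge (3, 6)→(12, 4): d=(9,-2) top-left  bias=+0
  edge (12, 4)→(12, 14): d=(0,10) right/bottom  bias=-1
    (4,2)@(9, 5): e=[57,3,30] → #
    (5,2)@(11, 5): e=[73,7,10] → #
    (6,2)@(13, 5): e=[89,11,-10] → ·
    (2,3)@(5, 7): e=[7,13,70] → #
    (3,3)@(7, 7): e=[23,17,50] → #
    (6,3)@(13, 7): e=[71,29,-10] → ·
    (2,4)@(5, 9): e=[-11,31,70] → ·
    (3,4)@(7, 9): e=[5,35,50] → #
    (6,4)@(13, 9): e=[53,47,-10] → ·
    (3,5)@(7, 11): e=[-13,53,50] → ·
    (4,5)@(9, 11): e=[3,57,30] → #
    (6,5)@(13, 11): e=[35,65,-10] → ·
  covered (12 px):
    · · · · · · · ·
    · · · · · · · ·
    · · · · # # · ·
    · · # # # # · ·
    · · · # # # · ·
    · · · · # # · ·
    · · · · · # · ·
    · · · · · · · ·
    · · · · · · · ·
    · · · · · · · ·
    · · · · · · · ·
    · · · · · · · ·
T1:
  2·area = 20
  edge (12, 12)→(10, 8): d=(-2,-4) top-left  bias=+0
  edge (10, 8)→(16, 10): d=(6,2) right/bottom  bias=-1
  edge (16, 10)→(12, 12): d=(-4,2) right/bottom  bias=-1
    (0,2)@(1, 5): e=[-30,0,50] → ·  [on edge]
    (3,3)@(7, 7): e=[-10,0,30] → ·  [on edge]
    (5,4)@(11, 9): e=[2,4,14] → #
    (6,4)@(13, 9): e=[10,0,10] → ·  [on edge]
    (5,5)@(11, 11): e=[-2,16,6] → ·
    (6,5)@(13, 11): e=[6,12,2] → #
    (7,5)@(15, 11): e=[14,8,-2] → ·
    (6,6)@(13, 13): e=[2,24,-6] → ·
  covered (2 px):
    · · · · · · · ·
    · · · · · · · ·
    · · · · · · · ·
    · · · · · · · ·
    · · · · · # · ·
    · · · · · · # ·
    · · · · · · · ·
    · · · · · · · ·
    · · · · · · · ·
    · · · · · · · ·
    · · · · · · · ·
    · · · · · · · ·
T2:
  2·area = 48
  edge (10, 6)→(16, 0): d=(6,-6) top-left  bias=+0
  edge (16, 0)→(6, 18): d=(-10,18) right/bottom  bias=-1
  edge (6, 18)→(10, 6): d=(4,-12) top-left  bias=+0
    (7,0)@(15, 1): e=[0,8,40] → #  [on edge]
    (5,1)@(11, 3): e=[-12,60,0] → ·  [on edge]
    (6,1)@(13, 3): e=[0,24,24] → #  [on edge]
    (7,1)@(15, 3): e=[12,-12,48] → ·
    (5,2)@(11, 5): e=[0,40,8] → #  [on edge]
    (7,2)@(15, 5): e=[24,-32,56] → ·
    (4,3)@(9, 7): e=[0,56,-8] → ·  [on edge]
    (5,3)@(11, 7): e=[12,20,16] → #
    (6,3)@(13, 7): e=[24,-16,40] → ·
    (3,4)@(7, 9): e=[0,72,-24] → ·  [on edge]
    (4,4)@(9, 9): e=[12,36,0] → #  [on edge]
    (5,4)@(11, 9): e=[24,0,24] → ·  [on edge]
    (2,5)@(5, 11): e=[0,88,-40] → ·  [on edge]
    (1,6)@(3, 13): e=[0,104,-56] → ·  [on edge]
    (0,7)@(1, 15): e=[0,120,-72] → ·  [on edge]
    (3,7)@(7, 15): e=[36,12,0] → #  [on edge]
    (2,10)@(5, 21): e=[60,-12,0] → ·  [on edge]
  covered (8 px):
    · · · · · · · #
    · · · · · · # ·
    · · · · · # # ·
    · · · · · # · ·
    · · · · # · · ·
    · · · · # · · ·
    · · · · · · · ·
    · · · # · · · ·
    · · · · · · · ·
    · · · · · · · ·
    · · · · · · · ·
    · · · · · · · ·

Final: [[4,2],[5,2],[2,3],[3,3],[4,3],[5,3],[3,4],[4,4],[5,4],[4,5],[5,5],[5,6]]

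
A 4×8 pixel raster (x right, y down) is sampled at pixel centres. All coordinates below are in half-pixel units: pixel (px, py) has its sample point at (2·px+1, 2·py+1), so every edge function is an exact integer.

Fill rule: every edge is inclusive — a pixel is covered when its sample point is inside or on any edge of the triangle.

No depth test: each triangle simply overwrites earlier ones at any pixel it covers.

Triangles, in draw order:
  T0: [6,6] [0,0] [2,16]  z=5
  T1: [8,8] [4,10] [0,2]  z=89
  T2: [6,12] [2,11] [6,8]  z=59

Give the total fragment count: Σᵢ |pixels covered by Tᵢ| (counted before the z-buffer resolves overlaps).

T0:
  2·area = 84  (B↔C swapped to make it positive)
  edge (6, 6)→(2, 16): d=(-4,10) inclusive
  edge (2, 16)→(0, 0): d=(-2,-16) inclusive
  edge (0, 0)→(6, 6): d=(6,6) inclusive
    (0,0)@(1, 1): e=[70,14,0] → X  [on edge]
    (1,0)@(3, 1): e=[50,46,-12] → .
    (0,1)@(1, 3): e=[62,10,12] → X
    (1,1)@(3, 3): e=[42,42,0] → X  [on edge]
    (2,1)@(5, 3): e=[22,74,-12] → .
    (0,2)@(1, 5): e=[54,6,24] → X
    (2,2)@(5, 5): e=[14,70,0] → X  [on edge]
    (3,2)@(7, 5): e=[-6,102,-12] → .
    (0,3)@(1, 7): e=[46,2,36] → X
    (3,3)@(7, 7): e=[-14,98,0] → .  [on edge]
    (0,4)@(1, 9): e=[38,-2,48] → .
    (1,4)@(3, 9): e=[18,30,36] → X
  covered (12 px):
    X . . .
    X X . .
    X X X .
    X X X .
    . X . .
    . X . .
    . X . .
    . . . .
T1:
  2·area = 40
  edge (8, 8)→(4, 10): d=(-4,2) inclusive
  edge (4, 10)→(0, 2): d=(-4,-8) inclusive
  edge (0, 2)→(8, 8): d=(8,6) inclusive
    (0,1)@(1, 3): e=[34,4,2] → X
    (1,1)@(3, 3): e=[30,20,-10] → .
    (0,2)@(1, 5): e=[26,-4,18] → .
    (1,2)@(3, 5): e=[22,12,6] → X
    (2,2)@(5, 5): e=[18,28,-6] → .
    (1,3)@(3, 7): e=[14,4,22] → X
    (2,3)@(5, 7): e=[10,20,10] → X
    (3,3)@(7, 7): e=[6,36,-2] → .
    (1,4)@(3, 9): e=[6,-4,38] → .
    (2,4)@(5, 9): e=[2,12,26] → X
    (3,4)@(7, 9): e=[-2,28,14] → .
    (2,5)@(5, 11): e=[-6,4,42] → .
  covered (5 px):
    . . . .
    X . . .
    . X . .
    . X X .
    . . X .
    . . . .
    . . . .
    . . . .
T2:
  2·area = 16
  edge (6, 12)→(2, 11): d=(-4,-1) inclusive
  edge (2, 11)→(6, 8): d=(4,-3) inclusive
  edge (6, 8)→(6, 12): d=(0,4) inclusive
    (2,4)@(5, 9): e=[11,1,4] → X
    (3,4)@(7, 9): e=[13,7,-4] → .
    (1,5)@(3, 11): e=[1,3,12] → X
    (3,5)@(7, 11): e=[5,15,-4] → .
    (1,6)@(3, 13): e=[-7,11,12] → .
    (2,6)@(5, 13): e=[-5,17,4] → .
  covered (3 px):
    . . . .
    . . . .
    . . . .
    . . . .
    . . X .
    . X X .
    . . . .
    . . . .

Answer: 20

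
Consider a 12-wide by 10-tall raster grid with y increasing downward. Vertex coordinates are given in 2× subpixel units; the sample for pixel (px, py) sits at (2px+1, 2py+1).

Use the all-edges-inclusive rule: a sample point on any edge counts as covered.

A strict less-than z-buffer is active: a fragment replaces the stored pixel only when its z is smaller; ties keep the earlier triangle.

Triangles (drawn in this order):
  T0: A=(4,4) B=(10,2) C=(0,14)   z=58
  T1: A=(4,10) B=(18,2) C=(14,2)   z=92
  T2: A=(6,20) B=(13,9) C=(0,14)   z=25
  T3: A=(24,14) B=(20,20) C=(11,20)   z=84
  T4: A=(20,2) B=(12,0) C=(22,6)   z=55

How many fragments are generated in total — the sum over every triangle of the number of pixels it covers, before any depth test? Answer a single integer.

T0:
  2·area = 52
  edge (4, 4)→(10, 2): d=(6,-2) inclusive
  edge (10, 2)→(0, 14): d=(-10,12) inclusive
  edge (0, 14)→(4, 4): d=(4,-10) inclusive
    (6,0)@(13, 1): e=[0,-26,78] → ·  [on edge]
    (3,1)@(7, 3): e=[0,26,26] → #  [on edge]
    (4,1)@(9, 3): e=[4,2,46] → #
    (5,1)@(11, 3): e=[8,-22,66] → ·
    (0,2)@(1, 5): e=[0,78,-26] → ·  [on edge]
    (2,2)@(5, 5): e=[8,30,14] → #
    (4,2)@(9, 5): e=[16,-18,54] → ·
    (1,3)@(3, 7): e=[16,34,2] → #
    (3,3)@(7, 7): e=[24,-14,42] → ·
    (1,4)@(3, 9): e=[28,14,10] → #
    (2,4)@(5, 9): e=[32,-10,30] → ·
    (1,5)@(3, 11): e=[40,-6,18] → ·
  covered (7 px):
    · · · · · · · · · · · ·
    · · · # # · · · · · · ·
    · · # # · · · · · · · ·
    · # # · · · · · · · · ·
    · # · · · · · · · · · ·
    · · · · · · · · · · · ·
    · · · · · · · · · · · ·
    · · · · · · · · · · · ·
    · · · · · · · · · · · ·
    · · · · · · · · · · · ·
T1:
  2·area = 32  (B↔C swapped to make it positive)
  edge (4, 10)→(14, 2): d=(10,-8) inclusive
  edge (14, 2)→(18, 2): d=(4,0) inclusive
  edge (18, 2)→(4, 10): d=(-14,8) inclusive
    (6,1)@(13, 3): e=[2,4,26] → #
    (7,1)@(15, 3): e=[18,4,10] → #
    (8,1)@(17, 3): e=[34,4,-6] → ·
    (5,2)@(11, 5): e=[6,12,14] → #
    (6,2)@(13, 5): e=[22,12,-2] → ·
    (7,2)@(15, 5): e=[38,12,-18] → ·
    (4,3)@(9, 7): e=[10,20,2] → #
    (5,3)@(11, 7): e=[26,20,-14] → ·
    (4,4)@(9, 9): e=[30,28,-26] → ·
  covered (4 px):
    · · · · · · · · · · · ·
    · · · · · · # # · · · ·
    · · · · · # · · · · · ·
    · · · · # · · · · · · ·
    · · · · · · · · · · · ·
    · · · · · · · · · · · ·
    · · · · · · · · · · · ·
    · · · · · · · · · · · ·
    · · · · · · · · · · · ·
    · · · · · · · · · · · ·
T2:
  2·area = 108  (B↔C swapped to make it positive)
  edge (6, 20)→(0, 14): d=(-6,-6) inclusive
  edge (0, 14)→(13, 9): d=(13,-5) inclusive
  edge (13, 9)→(6, 20): d=(-7,11) inclusive
    (6,4)@(13, 9): e=[108,0,0] → #  [on edge]
    (7,4)@(15, 9): e=[120,10,-22] → ·
    (4,5)@(9, 11): e=[72,6,30] → #
    (5,5)@(11, 11): e=[84,16,8] → #
    (6,5)@(13, 11): e=[96,26,-14] → ·
    (1,6)@(3, 13): e=[24,2,82] → #
    (2,6)@(5, 13): e=[36,12,60] → #
    (3,6)@(7, 13): e=[48,22,38] → #
    (5,6)@(11, 13): e=[72,42,-6] → ·
    (0,7)@(1, 15): e=[0,18,90] → #  [on edge]
    (5,7)@(11, 15): e=[60,68,-20] → ·
    (0,8)@(1, 17): e=[-12,44,76] → ·
    (1,8)@(3, 17): e=[0,54,54] → #  [on edge]
    (2,9)@(5, 19): e=[0,90,18] → #  [on edge]
  covered (16 px):
    · · · · · · · · · · · ·
    · · · · · · · · · · · ·
    · · · · · · · · · · · ·
    · · · · · · · · · · · ·
    · · · · · · # · · · · ·
    · · · · # # · · · · · ·
    · # # # # · · · · · · ·
    # # # # # · · · · · · ·
    · # # # · · · · · · · ·
    · · # · · · · · · · · ·
T3:
  2·area = 54
  edge (24, 14)→(20, 20): d=(-4,6) inclusive
  edge (20, 20)→(11, 20): d=(-9,0) inclusive
  edge (11, 20)→(24, 14): d=(13,-6) inclusive
    (11,7)@(23, 15): e=[2,45,7] → #
    (9,8)@(19, 17): e=[18,27,9] → #
    (10,8)@(21, 17): e=[6,27,21] → #
    (11,8)@(23, 17): e=[-6,27,33] → ·
    (7,9)@(15, 19): e=[34,9,11] → #
    (8,9)@(17, 19): e=[22,9,23] → #
    (10,9)@(21, 19): e=[-2,9,47] → ·
  covered (6 px):
    · · · · · · · · · · · ·
    · · · · · · · · · · · ·
    · · · · · · · · · · · ·
    · · · · · · · · · · · ·
    · · · · · · · · · · · ·
    · · · · · · · · · · · ·
    · · · · · · · · · · · ·
    · · · · · · · · · · · #
    · · · · · · · · · # # ·
    · · · · · · · # # # · ·
T4:
  2·area = 28  (B↔C swapped to make it positive)
  edge (20, 2)→(22, 6): d=(2,4) inclusive
  edge (22, 6)→(12, 0): d=(-10,-6) inclusive
  edge (12, 0)→(20, 2): d=(8,2) inclusive
    (7,0)@(15, 1): e=[18,8,2] → #
    (8,0)@(17, 1): e=[10,20,-2] → ·
    (7,1)@(15, 3): e=[22,-12,18] → ·
    (8,1)@(17, 3): e=[14,0,14] → #  [on edge]
    (9,1)@(19, 3): e=[6,12,10] → #
    (10,1)@(21, 3): e=[-2,24,6] → ·
    (8,2)@(17, 5): e=[18,-20,30] → ·
    (9,2)@(19, 5): e=[10,-8,26] → ·
    (10,2)@(21, 5): e=[2,4,22] → #
    (11,2)@(23, 5): e=[-6,16,18] → ·
    (10,3)@(21, 7): e=[6,-16,38] → ·
  covered (4 px):
    · · · · · · · # · · · ·
    · · · · · · · · # # · ·
    · · · · · · · · · · # ·
    · · · · · · · · · · · ·
    · · · · · · · · · · · ·
    · · · · · · · · · · · ·
    · · · · · · · · · · · ·
    · · · · · · · · · · · ·
    · · · · · · · · · · · ·
    · · · · · · · · · · · ·

Answer: 37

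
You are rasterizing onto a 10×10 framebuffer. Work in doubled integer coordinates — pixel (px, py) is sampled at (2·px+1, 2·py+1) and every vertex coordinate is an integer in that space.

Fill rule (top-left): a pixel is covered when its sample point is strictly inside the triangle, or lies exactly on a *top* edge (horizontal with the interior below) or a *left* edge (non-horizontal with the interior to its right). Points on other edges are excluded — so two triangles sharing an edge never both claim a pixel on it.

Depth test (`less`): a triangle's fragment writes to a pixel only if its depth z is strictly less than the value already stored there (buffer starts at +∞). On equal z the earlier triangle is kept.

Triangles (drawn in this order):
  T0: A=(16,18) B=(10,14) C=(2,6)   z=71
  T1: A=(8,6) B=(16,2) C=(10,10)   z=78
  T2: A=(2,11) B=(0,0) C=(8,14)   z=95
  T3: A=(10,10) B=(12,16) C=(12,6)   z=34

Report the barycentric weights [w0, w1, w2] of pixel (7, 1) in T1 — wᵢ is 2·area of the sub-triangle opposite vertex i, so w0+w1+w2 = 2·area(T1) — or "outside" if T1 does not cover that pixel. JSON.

T0:
  2·area = 16
  edge (16, 18)→(10, 14): d=(-6,-4) top-left  bias=+0
  edge (10, 14)→(2, 6): d=(-8,-8) top-left  bias=+0
  edge (2, 6)→(16, 18): d=(14,12) right/bottom  bias=-1
    (0,2)@(1, 5): e=[18,0,-2] → ·  [on edge]
    (1,3)@(3, 7): e=[14,0,2] → █  [on edge]
    (2,3)@(5, 7): e=[22,16,-22] → ·
    (1,4)@(3, 9): e=[2,-16,30] → ·
    (2,4)@(5, 9): e=[10,0,6] → █  [on edge]
    (3,4)@(7, 9): e=[18,16,-18] → ·
    (2,5)@(5, 11): e=[-2,-16,34] → ·
    (3,5)@(7, 11): e=[6,0,10] → █  [on edge]
    (4,5)@(9, 11): e=[14,16,-14] → ·
    (3,6)@(7, 13): e=[-6,-16,38] → ·
    (4,6)@(9, 13): e=[2,0,14] → █  [on edge]
    (5,6)@(11, 13): e=[10,16,-10] → ·
    (5,7)@(11, 15): e=[-2,0,18] → ·  [on edge]
    (6,8)@(13, 17): e=[-6,0,22] → ·  [on edge]
    (7,9)@(15, 19): e=[-10,0,26] → ·  [on edge]
  covered (4 px):
    · · · · · · · · · ·
    · · · · · · · · · ·
    · · · · · · · · · ·
    · █ · · · · · · · ·
    · · █ · · · · · · ·
    · · · █ · · · · · ·
    · · · · █ · · · · ·
    · · · · · · · · · ·
    · · · · · · · · · ·
    · · · · · · · · · ·
T1:
  2·area = 40
  edge (8, 6)→(16, 2): d=(8,-4) top-left  bias=+0
  edge (16, 2)→(10, 10): d=(-6,8) right/bottom  bias=-1
  edge (10, 10)→(8, 6): d=(-2,-4) top-left  bias=+0
    (7,1)@(15, 3): e=[4,2,34] → █
    (8,1)@(17, 3): e=[12,-14,42] → ·
    (5,2)@(11, 5): e=[4,22,14] → █
    (6,2)@(13, 5): e=[12,6,22] → █
    (7,2)@(15, 5): e=[20,-10,30] → ·
    (4,3)@(9, 7): e=[12,26,2] → █
    (6,3)@(13, 7): e=[28,-6,18] → ·
    (4,4)@(9, 9): e=[28,14,-2] → ·
    (5,4)@(11, 9): e=[36,-2,6] → ·
  covered (5 px):
    · · · · · · · · · ·
    · · · · · · · █ · ·
    · · · · · █ █ · · ·
    · · · · █ █ · · · ·
    · · · · · · · · · ·
    · · · · · · · · · ·
    · · · · · · · · · ·
    · · · · · · · · · ·
    · · · · · · · · · ·
    · · · · · · · · · ·
T2:
  2·area = 60
  edge (2, 11)→(0, 0): d=(-2,-11) top-left  bias=+0
  edge (0, 0)→(8, 14): d=(8,14) right/bottom  bias=-1
  edge (8, 14)→(2, 11): d=(-6,-3) top-left  bias=+0
    (0,1)@(1, 3): e=[5,10,45] → █
    (1,1)@(3, 3): e=[27,-18,51] → ·
    (0,2)@(1, 5): e=[1,26,33] → █
    (1,2)@(3, 5): e=[23,-2,39] → ·
    (0,3)@(1, 7): e=[-3,42,21] → ·
    (1,3)@(3, 7): e=[19,14,27] → █
    (2,3)@(5, 7): e=[41,-14,33] → ·
    (1,4)@(3, 9): e=[15,30,15] → █
    (2,4)@(5, 9): e=[37,2,21] → █
    (3,4)@(7, 9): e=[59,-26,27] → ·
    (1,5)@(3, 11): e=[11,46,3] → █
    (3,5)@(7, 11): e=[55,-10,15] → ·
  covered (8 px):
    · · · · · · · · · ·
    █ · · · · · · · · ·
    █ · · · · · · · · ·
    · █ · · · · · · · ·
    · █ █ · · · · · · ·
    · █ █ · · · · · · ·
    · · · █ · · · · · ·
    · · · · · · · · · ·
    · · · · · · · · · ·
    · · · · · · · · · ·
T3:
  2·area = 20  (B↔C swapped to make it positive)
  edge (10, 10)→(12, 6): d=(2,-4) top-left  bias=+0
  edge (12, 6)→(12, 16): d=(0,10) right/bottom  bias=-1
  edge (12, 16)→(10, 10): d=(-2,-6) top-left  bias=+0
    (3,0)@(7, 1): e=[-30,50,0] → ·  [on edge]
    (4,3)@(9, 7): e=[-10,30,0] → ·  [on edge]
    (5,4)@(11, 9): e=[2,10,8] → █
    (6,4)@(13, 9): e=[10,-10,20] → ·
    (5,5)@(11, 11): e=[6,10,4] → █
    (6,5)@(13, 11): e=[14,-10,16] → ·
    (5,6)@(11, 13): e=[10,10,0] → █  [on edge]
    (6,6)@(13, 13): e=[18,-10,12] → ·
    (5,7)@(11, 15): e=[14,10,-4] → ·
    (6,9)@(13, 19): e=[30,-10,0] → ·  [on edge]
  covered (3 px):
    · · · · · · · · · ·
    · · · · · · · · · ·
    · · · · · · · · · ·
    · · · · · · · · · ·
    · · · · · █ · · · ·
    · · · · · █ · · · ·
    · · · · · █ · · · ·
    · · · · · · · · · ·
    · · · · · · · · · ·
    · · · · · · · · · ·

Answer: [2,34,4]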